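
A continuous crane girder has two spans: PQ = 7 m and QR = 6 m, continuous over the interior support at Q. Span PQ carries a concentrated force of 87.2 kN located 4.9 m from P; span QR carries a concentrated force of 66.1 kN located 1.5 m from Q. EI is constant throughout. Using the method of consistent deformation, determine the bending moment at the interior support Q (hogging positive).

Take M_Q as the redundant. Released structure: two simple spans PQ and QR with a hinge at Q.
End slopes at the hinge Q, treating each span as simply supported:
  span PQ: point load 87.2 at a = 4.9: Pab(L + a)/(6LEI) = 254.2/EI
  span QR: point load 66.1 at a = 1.5: Pab(L + b)/(6LEI) = 130.1/EI
  relative rotation θ_0 = (254.2 + 130.1)/EI = 384.4/EI
A unit hogging moment at Q produces rotation L₁/(3EI) + L₂/(3EI) = 4.333/EI.
Compatibility: M_Q·(L₁+L₂)/(3EI) = θ_0, giving M_Q = 88.7 kN·m (hogging).

M_Q = 88.7 kN·m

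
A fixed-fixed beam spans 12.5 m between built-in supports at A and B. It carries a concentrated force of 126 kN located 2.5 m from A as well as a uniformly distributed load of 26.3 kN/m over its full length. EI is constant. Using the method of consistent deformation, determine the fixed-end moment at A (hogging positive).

Release both end moments; the primary structure is a simply-supported span AB with redundants M_A and M_B.
Simple-span end rotations at A and B under the given loads:
  at A: point load 126 at a = 2.5: Pab(L + b)/(6LEI) = 945/EI
  at B: point load 126 at a = 2.5: Pab(L + a)/(6LEI) = 630/EI
  at A: UDL 26.3: wL³/(24EI) = 2140/EI
  at B: UDL 26.3: wL³/(24EI) = 2140/EI
  θ_A0 = 3085/EI,  θ_B0 = 2770/EI
Flexibility coefficients: a unit moment at one end gives L/(3EI) there and L/(6EI) at the far end, so f₁₁ = f₂₂ = 4.167/EI and f₁₂ = f₂₁ = 2.083/EI.
Compatibility — zero rotation at each built-in end:
  4.167 M_A + 2.083 M_B = 3085
  2.083 M_A + 4.167 M_B = 2770
Solving the pair gives M_A = 544 kN·m and M_B = 392.8 kN·m (hogging).

M_A = 544 kN·m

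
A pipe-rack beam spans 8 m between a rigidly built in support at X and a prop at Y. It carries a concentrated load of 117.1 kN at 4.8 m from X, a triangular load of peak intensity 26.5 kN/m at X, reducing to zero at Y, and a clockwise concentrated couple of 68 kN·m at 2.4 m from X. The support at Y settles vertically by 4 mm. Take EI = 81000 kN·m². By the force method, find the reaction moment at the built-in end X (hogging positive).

Choose R_Y as the redundant. The primary structure is the cantilever fixed at X.
Deflection at Y on the released cantilever, summing each load's contribution:
  point load 117.1 at a = 4.8: Pa²(3L − a)/(6EI) = 8634/EI
  triangular load, peak 26.5 at the fixed end: w₀L⁴/(30EI) = 3618/EI
  clockwise couple 68 at a = 2.4: M₀a(2L − a)/(2EI) = 1110/EI
  δ_0 = 13361/EI
Flexibility coefficient — unit upward force at Y: δ_{YY} = L³/(3EI) = 170.7/EI.
With EI = 81000 kN·m²: δ_0 = 0.16496 m and δ_{YY} = 0.002107 m/kN.
Compatibility — the beam at Y must follow the support down by 0.004 m: δ_0 − R_Y·δ_{YY} = 0.004, so R_Y = (0.16496 − 0.004)/0.002107 = 76.39 kN.
Moment equilibrium about X: M_X = Σ(load moments about X) − R_Y·L = 912.7 − 76.39×8 = 301.6 kN·m.

M_X = 301.6 kN·m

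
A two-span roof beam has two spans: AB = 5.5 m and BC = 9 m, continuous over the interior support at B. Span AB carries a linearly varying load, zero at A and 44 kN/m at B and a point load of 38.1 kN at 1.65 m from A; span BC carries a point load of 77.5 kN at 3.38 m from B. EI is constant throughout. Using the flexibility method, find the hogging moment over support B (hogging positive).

Insert a hinge at B; M_B is the redundant, and each span becomes simply supported.
Discontinuity in slope at B on the released structure — sum the simple-span end rotations:
  span AB: triangular load, peak 44: w₀L³/(45EI) = 162.7/EI
  span AB: point load 38.1 at a = 1.65: Pab(L + a)/(6LEI) = 52.44/EI
  span BC: point load 77.5 at a = 3.38: Pab(L + b)/(6LEI) = 398.6/EI
  relative rotation θ_0 = (215.1 + 398.6)/EI = 613.7/EI
A unit hogging moment at B produces rotation L₁/(3EI) + L₂/(3EI) = 4.833/EI.
Compatibility: M_B·(L₁+L₂)/(3EI) = θ_0, giving M_B = 127 kN·m (hogging).

M_B = 127 kN·m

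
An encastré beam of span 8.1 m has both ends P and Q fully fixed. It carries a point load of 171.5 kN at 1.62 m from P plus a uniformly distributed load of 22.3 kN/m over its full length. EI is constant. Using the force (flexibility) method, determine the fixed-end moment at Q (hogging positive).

Take the two fixed-end moments M_P, M_Q as redundants; the released structure is the simple span PQ.
End rotations of the released simple span under the applied load (×1/EI):
  at P: point load 171.5 at a = 1.62: Pab(L + b)/(6LEI) = 540.1/EI
  at Q: point load 171.5 at a = 1.62: Pab(L + a)/(6LEI) = 360.1/EI
  at P: UDL 22.3: wL³/(24EI) = 493.8/EI
  at Q: UDL 22.3: wL³/(24EI) = 493.8/EI
  θ_P0 = 1034/EI,  θ_Q0 = 853.9/EI
Flexibility coefficients: a unit moment at one end gives L/(3EI) there and L/(6EI) at the far end, so f₁₁ = f₂₂ = 2.7/EI and f₁₂ = f₂₁ = 1.35/EI.
Compatibility — zero rotation at each built-in end:
  2.7 M_P + 1.35 M_Q = 1034
  1.35 M_P + 2.7 M_Q = 853.9
Solving the pair gives M_P = 299.7 kN·m and M_Q = 166.4 kN·m (hogging).

M_Q = 166.4 kN·m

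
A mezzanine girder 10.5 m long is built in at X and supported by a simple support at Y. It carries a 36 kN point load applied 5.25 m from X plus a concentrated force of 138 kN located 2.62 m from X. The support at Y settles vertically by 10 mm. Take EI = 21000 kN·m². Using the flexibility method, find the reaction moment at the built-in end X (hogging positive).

Choose R_Y as the redundant. The primary structure is the cantilever fixed at X.
Downward deflection at the released point Y due to the loads:
  point load 36 at a = 5.25: Pa²(3L − a)/(6EI) = 4341/EI
  point load 138 at a = 2.62: Pa²(3L − a)/(6EI) = 4560/EI
  δ_0 = 8901/EI
Tip deflection under a unit load at Y: L³/(3EI) = 385.9/EI.
With EI = 21000 kN·m²: δ_0 = 0.42384 m and δ_{YY} = 0.018375 m/kN.
Compatibility — the beam at Y must follow the support down by 0.01 m: δ_0 − R_Y·δ_{YY} = 0.01, so R_Y = (0.42384 − 0.01)/0.018375 = 22.52 kN.
Moment equilibrium about X: M_X = Σ(load moments about X) − R_Y·L = 550.6 − 22.52×10.5 = 314.1 kN·m.

M_X = 314.1 kN·m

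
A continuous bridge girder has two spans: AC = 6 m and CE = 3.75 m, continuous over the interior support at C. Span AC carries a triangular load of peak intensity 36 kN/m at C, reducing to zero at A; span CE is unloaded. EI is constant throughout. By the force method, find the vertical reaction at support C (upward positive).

R_C = 95.04 kN

Insert a hinge at C; M_C is the redundant, and each span becomes simply supported.
End slopes at the hinge C, treating each span as simply supported:
  span AC: triangular load, peak 36: w₀L³/(45EI) = 172.8/EI
  relative rotation θ_0 = (172.8 + 0)/EI = 172.8/EI
A unit hogging moment at C produces rotation L₁/(3EI) + L₂/(3EI) = 3.25/EI.
Compatibility: M_C·(L₁+L₂)/(3EI) = θ_0, giving M_C = 53.17 kN·m (hogging).
Span AC, ΣM about A with M_C applied at C: R_C^{AC}·6 = 432 + 53.17, so R_C^{AC} = 80.86 kN and R_A = 108 − 80.86 = 27.14 kN.
Span CE, ΣM about E: R_C^{CE}·3.75 = 0 + 53.17, so R_C^{CE} = 14.18 kN and R_E = 0 − 14.18 = -14.18 kN.
R_C = 80.86 + 14.18 = 95.04 kN.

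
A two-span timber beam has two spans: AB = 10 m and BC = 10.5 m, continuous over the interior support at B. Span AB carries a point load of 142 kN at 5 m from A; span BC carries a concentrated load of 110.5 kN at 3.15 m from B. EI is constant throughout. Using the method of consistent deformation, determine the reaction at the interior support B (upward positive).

R_B = 194.4 kN

Insert a hinge at B; M_B is the redundant, and each span becomes simply supported.
Rotations at B on the released spans (each span's end-slope, ×1/EI):
  span AB: point load 142 at a = 5: Pab(L + a)/(6LEI) = 887.5/EI
  span BC: point load 110.5 at a = 3.15: Pab(L + b)/(6LEI) = 724.9/EI
  relative rotation θ_0 = (887.5 + 724.9)/EI = 1612/EI
A unit hogging moment at B produces rotation L₁/(3EI) + L₂/(3EI) = 6.833/EI.
Slope continuity at B: θ_0 = M_B·6.833/EI, so M_B = 1612/6.833 = 236 kN·m (hogging).
Span AB, ΣM about A with M_B applied at B: R_B^{AB}·10 = 710 + 236, so R_B^{AB} = 94.6 kN and R_A = 142 − 94.6 = 47.4 kN.
Span BC, ΣM about C: R_B^{BC}·10.5 = 812.2 + 236, so R_B^{BC} = 99.82 kN and R_C = 110.5 − 99.82 = 10.68 kN.
R_B = 94.6 + 99.82 = 194.4 kN.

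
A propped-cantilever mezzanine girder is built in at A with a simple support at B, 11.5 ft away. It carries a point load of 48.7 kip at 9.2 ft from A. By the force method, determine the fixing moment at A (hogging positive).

Take the reaction at B as the redundant and release it; the primary structure is a cantilever fixed at A.
Free-end deflection of the primary structure under the applied loading (downward +):
  point load 48.7 at a = 9.2: Pa²(3L − a)/(6EI) = 17381/EI
Flexibility coefficient — unit upward force at B: δ_{BB} = L³/(3EI) = 507/EI.
The prop prevents deflection at B: R_B = δ_0/δ_{BB} = 17381/507 = 34.28 kip.
Moment equilibrium about A: M_A = Σ(load moments about A) − R_B·L = 448 − 34.28×11.5 = 53.76 kip·ft.

M_A = 53.76 kip·ft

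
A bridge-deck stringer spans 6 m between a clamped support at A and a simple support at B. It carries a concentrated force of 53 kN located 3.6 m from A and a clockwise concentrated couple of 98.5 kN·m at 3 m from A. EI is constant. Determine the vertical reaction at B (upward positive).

Take the reaction at B as the redundant and release it; the primary structure is a cantilever fixed at A.
Downward deflection at the released point B due to the loads:
  point load 53 at a = 3.6: Pa²(3L − a)/(6EI) = 1649/EI
  clockwise couple 98.5 at a = 3: M₀a(2L − a)/(2EI) = 1330/EI
  δ_0 = 2978/EI
Flexibility coefficient — unit upward force at B: δ_{BB} = L³/(3EI) = 72/EI.
Compatibility at B: δ_0 − R_B·δ_{BB} = 0, so R_B = 2978/72 = 41.36 kN.

R_B = 41.36 kN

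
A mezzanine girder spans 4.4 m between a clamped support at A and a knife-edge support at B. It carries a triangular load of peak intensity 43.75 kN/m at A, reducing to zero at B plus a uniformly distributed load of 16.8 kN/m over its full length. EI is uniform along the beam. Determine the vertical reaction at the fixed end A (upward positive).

R_A = 123.2 kN

Choose R_B as the redundant. The primary structure is the cantilever fixed at A.
Deflection at B on the released cantilever, summing each load's contribution:
  triangular load, peak 43.75 at the fixed end: w₀L⁴/(30EI) = 546.6/EI
  UDL 16.8: wL⁴/(8EI) = 787.1/EI
  δ_0 = 1334/EI
Tip deflection under a unit load at B: L³/(3EI) = 28.39/EI.
Compatibility at B: δ_0 − R_B·δ_{BB} = 0, so R_B = 1334/28.39 = 46.97 kN.
Vertical equilibrium: R_A = ΣP − R_B = 170.2 − 46.97 = 123.2 kN.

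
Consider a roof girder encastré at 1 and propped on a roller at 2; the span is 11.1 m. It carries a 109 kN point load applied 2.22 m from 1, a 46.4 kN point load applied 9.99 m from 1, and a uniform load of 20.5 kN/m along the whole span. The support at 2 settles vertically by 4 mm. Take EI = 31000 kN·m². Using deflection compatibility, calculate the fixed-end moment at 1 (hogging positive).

Take the reaction at 2 as the redundant and release it; the primary structure is a cantilever fixed at 1.
Downward deflection at the released point 2 due to the loads:
  point load 109 at a = 2.22: Pa²(3L − a)/(6EI) = 2783/EI
  point load 46.4 at a = 9.99: Pa²(3L − a)/(6EI) = 17990/EI
  UDL 20.5: wL⁴/(8EI) = 38901/EI
  δ_0 = 59674/EI
Flexibility coefficient — unit upward force at 2: δ_{22} = L³/(3EI) = 455.9/EI.
With EI = 31000 kN·m²: δ_0 = 1.925 m and δ_{22} = 0.014706 m/kN.
Compatibility — the beam at 2 must follow the support down by 0.004 m: δ_0 − R_2·δ_{22} = 0.004, so R_2 = (1.925 − 0.004)/0.014706 = 130.6 kN.
Moment equilibrium about 1: M_1 = Σ(load moments about 1) − R_2·L = 1968 − 130.6×11.1 = 518.5 kN·m.

M_1 = 518.5 kN·m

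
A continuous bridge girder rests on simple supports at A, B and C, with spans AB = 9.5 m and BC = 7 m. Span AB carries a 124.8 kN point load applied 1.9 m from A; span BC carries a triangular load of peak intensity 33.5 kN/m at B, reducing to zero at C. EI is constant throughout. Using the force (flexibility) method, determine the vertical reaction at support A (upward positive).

Release continuity at B by inserting a hinge; the redundant is the internal moment M_B. The primary structure is two simply-supported spans AB and BC.
Discontinuity in slope at B on the released structure — sum the simple-span end rotations:
  span AB: point load 124.8 at a = 1.9: Pab(L + a)/(6LEI) = 360.4/EI
  span BC: triangular load, peak 33.5: w₀L³/(45EI) = 255.3/EI
  relative rotation θ_0 = (360.4 + 255.3)/EI = 615.8/EI
A unit hogging moment at B produces rotation L₁/(3EI) + L₂/(3EI) = 5.5/EI.
Slope continuity at B: θ_0 = M_B·5.5/EI, so M_B = 615.8/5.5 = 112 kN·m (hogging).
Span AB, ΣM about A with M_B applied at B: R_B^{AB}·9.5 = 237.1 + 112, so R_B^{AB} = 36.75 kN and R_A = 124.8 − 36.75 = 88.05 kN.

R_A = 88.05 kN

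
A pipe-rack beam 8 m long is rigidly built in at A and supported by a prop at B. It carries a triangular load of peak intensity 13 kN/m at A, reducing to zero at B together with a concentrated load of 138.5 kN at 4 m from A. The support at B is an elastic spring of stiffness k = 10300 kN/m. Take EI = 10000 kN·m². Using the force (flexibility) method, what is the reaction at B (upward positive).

Take the reaction at B as the redundant and release it; the primary structure is a cantilever fixed at A.
Primary-structure tip deflection at B by superposition:
  triangular load, peak 13 at the fixed end: w₀L⁴/(30EI) = 1775/EI
  point load 138.5 at a = 4: Pa²(3L − a)/(6EI) = 7387/EI
  δ_0 = 9162/EI
Tip deflection under a unit load at B: L³/(3EI) = 170.7/EI.
With EI = 10000 kN·m²: δ_0 = 0.91616 m and δ_{BB} = 0.017067 m/kN.
Compatibility — the spring shortens by R_B/k under the reaction it provides: δ_0 − R_B·δ_{BB} = R_B/k. With 1/k = 0.000097 m/kN, R_B = δ_0 / (δ_{BB} + 1/k) = 0.91616 / (0.017067 + 0.000097) = 53.38 kN.

R_B = 53.38 kN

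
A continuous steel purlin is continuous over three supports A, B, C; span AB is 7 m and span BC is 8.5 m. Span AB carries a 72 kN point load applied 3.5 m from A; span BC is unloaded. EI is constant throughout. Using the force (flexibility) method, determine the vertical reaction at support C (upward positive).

R_C = -5.021 kN

Take M_B as the redundant. Released structure: two simple spans AB and BC with a hinge at B.
End slopes at the hinge B, treating each span as simply supported:
  span AB: point load 72 at a = 3.5: Pab(L + a)/(6LEI) = 220.5/EI
  relative rotation θ_0 = (220.5 + 0)/EI = 220.5/EI
A unit hogging moment at B produces rotation L₁/(3EI) + L₂/(3EI) = 5.167/EI.
Slope continuity at B: θ_0 = M_B·5.167/EI, so M_B = 220.5/5.167 = 42.68 kN·m (hogging).
Span BC, ΣM about C: R_B^{BC}·8.5 = 0 + 42.68, so R_B^{BC} = 5.021 kN and R_C = 0 − 5.021 = -5.021 kN.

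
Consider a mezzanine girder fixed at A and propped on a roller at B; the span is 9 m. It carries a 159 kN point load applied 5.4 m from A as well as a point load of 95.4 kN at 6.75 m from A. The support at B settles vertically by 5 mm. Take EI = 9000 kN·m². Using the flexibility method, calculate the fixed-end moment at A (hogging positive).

M_A = 342.7 kN·m

Take the reaction at B as the redundant and release it; the primary structure is a cantilever fixed at A.
Free-end deflection of the primary structure under the applied loading (downward +):
  point load 159 at a = 5.4: Pa²(3L − a)/(6EI) = 16691/EI
  point load 95.4 at a = 6.75: Pa²(3L − a)/(6EI) = 14670/EI
  δ_0 = 31361/EI
Tip deflection under a unit load at B: L³/(3EI) = 243/EI.
With EI = 9000 kN·m²: δ_0 = 3.4846 m and δ_{BB} = 0.027 m/kN.
Compatibility — the beam at B must follow the support down by 0.005 m: δ_0 − R_B·δ_{BB} = 0.005, so R_B = (3.4846 − 0.005)/0.027 = 128.9 kN.
Moment equilibrium about A: M_A = Σ(load moments about A) − R_B·L = 1503 − 128.9×9 = 342.7 kN·m.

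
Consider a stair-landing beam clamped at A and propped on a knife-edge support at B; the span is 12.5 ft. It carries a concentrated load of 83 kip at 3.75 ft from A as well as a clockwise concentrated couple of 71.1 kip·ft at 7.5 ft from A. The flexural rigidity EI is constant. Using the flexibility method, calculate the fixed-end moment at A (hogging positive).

M_A = 166.7 kip·ft

Release the roller at B. Primary structure: cantilever fixed at A.
Downward deflection at the released point B due to the loads:
  point load 83 at a = 3.75: Pa²(3L − a)/(6EI) = 6565/EI
  clockwise couple 71.1 at a = 7.5: M₀a(2L − a)/(2EI) = 4666/EI
  δ_0 = 11231/EI
Tip deflection under a unit load at B: L³/(3EI) = 651/EI.
Compatibility at B: δ_0 − R_B·δ_{BB} = 0, so R_B = 11231/651 = 17.25 kip.
Moment equilibrium about A: M_A = Σ(load moments about A) − R_B·L = 382.4 − 17.25×12.5 = 166.7 kip·ft.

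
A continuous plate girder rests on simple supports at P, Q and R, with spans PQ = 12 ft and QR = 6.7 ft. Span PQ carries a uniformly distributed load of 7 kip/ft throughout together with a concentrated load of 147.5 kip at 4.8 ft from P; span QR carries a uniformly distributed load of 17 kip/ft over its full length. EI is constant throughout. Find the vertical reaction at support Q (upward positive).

R_Q = 229.1 kip

Release continuity at Q by inserting a hinge; the redundant is the internal moment M_Q. The primary structure is two simply-supported spans PQ and QR.
End slopes at the hinge Q, treating each span as simply supported:
  span PQ: UDL 7: wL³/(24EI) = 504/EI
  span PQ: point load 147.5 at a = 4.8: Pab(L + a)/(6LEI) = 1189/EI
  span QR: UDL 17: wL³/(24EI) = 213/EI
  relative rotation θ_0 = (1693 + 213)/EI = 1906/EI
A unit hogging moment at Q produces rotation L₁/(3EI) + L₂/(3EI) = 6.233/EI.
Compatibility: M_Q·(L₁+L₂)/(3EI) = θ_0, giving M_Q = 305.9 kip·ft (hogging).
Span PQ, ΣM about P with M_Q applied at Q: R_Q^{PQ}·12 = 1212 + 305.9, so R_Q^{PQ} = 126.5 kip and R_P = 231.5 − 126.5 = 105 kip.
Span QR, ΣM about R: R_Q^{QR}·6.7 = 381.6 + 305.9, so R_Q^{QR} = 102.6 kip and R_R = 113.9 − 102.6 = 11.3 kip.
R_Q = 126.5 + 102.6 = 229.1 kip.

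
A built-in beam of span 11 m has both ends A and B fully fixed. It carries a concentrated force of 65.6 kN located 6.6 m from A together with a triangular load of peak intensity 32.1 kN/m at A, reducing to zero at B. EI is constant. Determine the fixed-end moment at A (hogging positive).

Take the two fixed-end moments M_A, M_B as redundants; the released structure is the simple span AB.
Simple-span end rotations at A and B under the given loads:
  at A: point load 65.6 at a = 6.6: Pab(L + b)/(6LEI) = 444.5/EI
  at B: point load 65.6 at a = 6.6: Pab(L + a)/(6LEI) = 508/EI
  at A: triangular load, peak 32.1: w₀L³/(45EI) = 949.4/EI
  at B: triangular load, peak 32.1: 7w₀L³/(360EI) = 830.8/EI
  θ_A0 = 1394/EI,  θ_B0 = 1339/EI
Flexibility coefficients: a unit moment at one end gives L/(3EI) there and L/(6EI) at the far end, so f₁₁ = f₂₂ = 3.667/EI and f₁₂ = f₂₁ = 1.833/EI.
Compatibility — zero rotation at each built-in end:
  3.667 M_A + 1.833 M_B = 1394
  1.833 M_A + 3.667 M_B = 1339
Solving the pair gives M_A = 263.5 kN·m and M_B = 233.4 kN·m (hogging).

M_A = 263.5 kN·m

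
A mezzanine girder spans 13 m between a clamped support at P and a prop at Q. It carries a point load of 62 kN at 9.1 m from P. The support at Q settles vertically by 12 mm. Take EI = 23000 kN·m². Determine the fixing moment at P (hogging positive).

Take the reaction at Q as the redundant and release it; the primary structure is a cantilever fixed at P.
Primary-structure tip deflection at Q by superposition:
  point load 62 at a = 9.1: Pa²(3L − a)/(6EI) = 25586/EI
Tip deflection under a unit load at Q: L³/(3EI) = 732.3/EI.
With EI = 23000 kN·m²: δ_0 = 1.1124 m and δ_{QQ} = 0.031841 m/kN.
Compatibility — the beam at Q must follow the support down by 0.012 m: δ_0 − R_Q·δ_{QQ} = 0.012, so R_Q = (1.1124 − 0.012)/0.031841 = 34.56 kN.
Moment equilibrium about P: M_P = Σ(load moments about P) − R_Q·L = 564.2 − 34.56×13 = 114.9 kN·m.

M_P = 114.9 kN·m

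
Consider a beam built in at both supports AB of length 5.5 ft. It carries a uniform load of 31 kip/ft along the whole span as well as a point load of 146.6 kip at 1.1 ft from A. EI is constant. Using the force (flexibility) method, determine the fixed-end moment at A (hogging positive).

Release both end moments; the primary structure is a simply-supported span AB with redundants M_A and M_B.
On the primary (simply-supported) span, the end slopes from the loading are:
  at A: UDL 31: wL³/(24EI) = 214.9/EI
  at B: UDL 31: wL³/(24EI) = 214.9/EI
  at A: point load 146.6 at a = 1.1: Pab(L + b)/(6LEI) = 212.9/EI
  at B: point load 146.6 at a = 1.1: Pab(L + a)/(6LEI) = 141.9/EI
  θ_A0 = 427.8/EI,  θ_B0 = 356.8/EI
Flexibility coefficients: a unit moment at one end gives L/(3EI) there and L/(6EI) at the far end, so f₁₁ = f₂₂ = 1.833/EI and f₁₂ = f₂₁ = 0.9167/EI.
Compatibility — zero rotation at each built-in end:
  1.833 M_A + 0.9167 M_B = 427.8
  0.9167 M_A + 1.833 M_B = 356.8
Solving the pair gives M_A = 181.4 kip·ft and M_B = 103.9 kip·ft (hogging).

M_A = 181.4 kip·ft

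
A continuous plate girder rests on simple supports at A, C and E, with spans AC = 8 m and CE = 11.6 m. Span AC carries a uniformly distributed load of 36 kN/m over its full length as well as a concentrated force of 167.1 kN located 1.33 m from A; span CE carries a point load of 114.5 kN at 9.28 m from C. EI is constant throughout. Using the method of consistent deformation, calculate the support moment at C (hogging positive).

M_C = 237.1 kN·m

Insert a hinge at C; M_C is the redundant, and each span becomes simply supported.
Discontinuity in slope at C on the released structure — sum the simple-span end rotations:
  span AC: UDL 36: wL³/(24EI) = 768/EI
  span AC: point load 167.1 at a = 1.33: Pab(L + a)/(6LEI) = 288.1/EI
  span CE: point load 114.5 at a = 9.28: Pab(L + b)/(6LEI) = 493/EI
  relative rotation θ_0 = (1056 + 493)/EI = 1549/EI
A unit hogging moment at C produces rotation L₁/(3EI) + L₂/(3EI) = 6.533/EI.
Slope continuity at C: θ_0 = M_C·6.533/EI, so M_C = 1549/6.533 = 237.1 kN·m (hogging).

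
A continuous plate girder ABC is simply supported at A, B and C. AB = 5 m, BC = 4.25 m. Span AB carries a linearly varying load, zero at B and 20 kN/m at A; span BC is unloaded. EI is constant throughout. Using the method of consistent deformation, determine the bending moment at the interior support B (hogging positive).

M_B = 15.77 kN·m

Release continuity at B by inserting a hinge; the redundant is the internal moment M_B. The primary structure is two simply-supported spans AB and BC.
End slopes at the hinge B, treating each span as simply supported:
  span AB: triangular load, peak 20: 7w₀L³/(360EI) = 48.61/EI
  relative rotation θ_0 = (48.61 + 0)/EI = 48.61/EI
A unit hogging moment at B produces rotation L₁/(3EI) + L₂/(3EI) = 3.083/EI.
Compatibility: M_B·(L₁+L₂)/(3EI) = θ_0, giving M_B = 15.77 kN·m (hogging).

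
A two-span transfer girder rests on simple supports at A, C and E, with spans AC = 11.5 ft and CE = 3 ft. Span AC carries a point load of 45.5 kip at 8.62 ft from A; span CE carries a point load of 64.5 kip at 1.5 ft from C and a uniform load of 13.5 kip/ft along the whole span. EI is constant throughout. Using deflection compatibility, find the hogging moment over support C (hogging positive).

M_C = 78.8 kip·ft

Insert a hinge at C; M_C is the redundant, and each span becomes simply supported.
Rotations at C on the released spans (each span's end-slope, ×1/EI):
  span AC: point load 45.5 at a = 8.62: Pab(L + a)/(6LEI) = 329.4/EI
  span CE: point load 64.5 at a = 1.5: Pab(L + b)/(6LEI) = 36.28/EI
  span CE: UDL 13.5: wL³/(24EI) = 15.19/EI
  relative rotation θ_0 = (329.4 + 51.47)/EI = 380.8/EI
A unit hogging moment at C produces rotation L₁/(3EI) + L₂/(3EI) = 4.833/EI.
Compatibility: M_C·(L₁+L₂)/(3EI) = θ_0, giving M_C = 78.8 kip·ft (hogging).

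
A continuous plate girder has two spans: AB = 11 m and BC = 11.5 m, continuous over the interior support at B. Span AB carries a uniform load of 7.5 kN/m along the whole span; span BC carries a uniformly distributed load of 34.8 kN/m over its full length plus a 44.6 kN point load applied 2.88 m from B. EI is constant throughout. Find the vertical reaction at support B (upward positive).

R_B = 344.6 kN

Insert a hinge at B; M_B is the redundant, and each span becomes simply supported.
Discontinuity in slope at B on the released structure — sum the simple-span end rotations:
  span AB: UDL 7.5: wL³/(24EI) = 415.9/EI
  span BC: UDL 34.8: wL³/(24EI) = 2205/EI
  span BC: point load 44.6 at a = 2.88: Pab(L + b)/(6LEI) = 322.9/EI
  relative rotation θ_0 = (415.9 + 2528)/EI = 2944/EI
A unit hogging moment at B produces rotation L₁/(3EI) + L₂/(3EI) = 7.5/EI.
Slope continuity at B: θ_0 = M_B·7.5/EI, so M_B = 2944/7.5 = 392.5 kN·m (hogging).
Span AB, ΣM about A with M_B applied at B: R_B^{AB}·11 = 453.8 + 392.5, so R_B^{AB} = 76.94 kN and R_A = 82.5 − 76.94 = 5.564 kN.
Span BC, ΣM about C: R_B^{BC}·11.5 = 2686 + 392.5, so R_B^{BC} = 267.7 kN and R_C = 444.8 − 267.7 = 177.1 kN.
R_B = 76.94 + 267.7 = 344.6 kN.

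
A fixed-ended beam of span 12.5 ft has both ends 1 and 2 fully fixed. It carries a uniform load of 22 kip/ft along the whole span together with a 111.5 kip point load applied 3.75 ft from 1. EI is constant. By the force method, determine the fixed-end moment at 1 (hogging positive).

Release both end moments; the primary structure is a simply-supported span 12 with redundants M_1 and M_2.
On the primary (simply-supported) span, the end slopes from the loading are:
  at 1: UDL 22: wL³/(24EI) = 1790/EI
  at 2: UDL 22: wL³/(24EI) = 1790/EI
  at 1: point load 111.5 at a = 3.75: Pab(L + b)/(6LEI) = 1037/EI
  at 2: point load 111.5 at a = 3.75: Pab(L + a)/(6LEI) = 792.7/EI
  θ_10 = 2827/EI,  θ_20 = 2583/EI
Flexibility coefficients: a unit moment at one end gives L/(3EI) there and L/(6EI) at the far end, so f₁₁ = f₂₂ = 4.167/EI and f₁₂ = f₂₁ = 2.083/EI.
Compatibility — zero rotation at each built-in end:
  4.167 M_1 + 2.083 M_2 = 2827
  2.083 M_1 + 4.167 M_2 = 2583
Solving the pair gives M_1 = 491.3 kip·ft and M_2 = 374.3 kip·ft (hogging).

M_1 = 491.3 kip·ft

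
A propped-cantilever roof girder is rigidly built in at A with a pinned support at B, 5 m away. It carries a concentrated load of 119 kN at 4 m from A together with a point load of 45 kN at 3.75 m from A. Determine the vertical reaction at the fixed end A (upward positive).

R_A = 51.75 kN

Release the roller at B. Primary structure: cantilever fixed at A.
Downward deflection at the released point B due to the loads:
  point load 119 at a = 4: Pa²(3L − a)/(6EI) = 3491/EI
  point load 45 at a = 3.75: Pa²(3L − a)/(6EI) = 1187/EI
  δ_0 = 4677/EI
Flexibility coefficient — unit upward force at B: δ_{BB} = L³/(3EI) = 41.67/EI.
The prop prevents deflection at B: R_B = δ_0/δ_{BB} = 4677/41.67 = 112.3 kN.
Vertical equilibrium: R_A = ΣP − R_B = 164 − 112.3 = 51.75 kN.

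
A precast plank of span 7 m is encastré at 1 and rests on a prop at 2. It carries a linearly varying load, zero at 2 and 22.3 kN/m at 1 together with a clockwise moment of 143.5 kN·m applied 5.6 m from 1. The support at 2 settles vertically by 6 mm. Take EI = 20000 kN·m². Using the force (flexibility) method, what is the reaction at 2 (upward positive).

Release the roller at 2. Primary structure: cantilever fixed at 1.
Free-end deflection of the primary structure under the applied loading (downward +):
  triangular load, peak 22.3 at the fixed end: w₀L⁴/(30EI) = 1785/EI
  clockwise couple 143.5 at a = 5.6: M₀a(2L − a)/(2EI) = 3375/EI
  δ_0 = 5160/EI
Tip deflection under a unit load at 2: L³/(3EI) = 114.3/EI.
With EI = 20000 kN·m²: δ_0 = 0.25799 m and δ_{22} = 0.005717 m/kN.
Compatibility — the beam at 2 must follow the support down by 0.006 m: δ_0 − R_2·δ_{22} = 0.006, so R_2 = (0.25799 − 0.006)/0.005717 = 44.08 kN.

R_2 = 44.08 kN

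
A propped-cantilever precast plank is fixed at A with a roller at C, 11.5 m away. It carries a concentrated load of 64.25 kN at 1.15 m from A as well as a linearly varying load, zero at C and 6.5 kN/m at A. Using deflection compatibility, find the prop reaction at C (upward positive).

R_C = 8.407 kN

Take the reaction at C as the redundant and release it; the primary structure is a cantilever fixed at A.
Free-end deflection of the primary structure under the applied loading (downward +):
  point load 64.25 at a = 1.15: Pa²(3L − a)/(6EI) = 472.3/EI
  triangular load, peak 6.5 at the fixed end: w₀L⁴/(30EI) = 3790/EI
  δ_0 = 4262/EI
Flexibility coefficient — unit upward force at C: δ_{CC} = L³/(3EI) = 507/EI.
The prop prevents deflection at C: R_C = δ_0/δ_{CC} = 4262/507 = 8.407 kN.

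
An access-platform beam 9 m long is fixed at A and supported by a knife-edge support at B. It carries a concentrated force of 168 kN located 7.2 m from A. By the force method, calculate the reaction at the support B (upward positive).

R_B = 118.3 kN

Choose R_B as the redundant. The primary structure is the cantilever fixed at A.
Primary-structure tip deflection at B by superposition:
  point load 168 at a = 7.2: Pa²(3L − a)/(6EI) = 28740/EI
Tip deflection under a unit load at B: L³/(3EI) = 243/EI.
The prop prevents deflection at B: R_B = δ_0/δ_{BB} = 28740/243 = 118.3 kN.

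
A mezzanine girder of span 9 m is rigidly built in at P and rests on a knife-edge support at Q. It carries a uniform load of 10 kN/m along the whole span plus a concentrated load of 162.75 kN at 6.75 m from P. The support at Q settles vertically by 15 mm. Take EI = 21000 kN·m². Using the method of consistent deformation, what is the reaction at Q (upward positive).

R_Q = 135.4 kN

Release the roller at Q. Primary structure: cantilever fixed at P.
Primary-structure tip deflection at Q by superposition:
  UDL 10: wL⁴/(8EI) = 8201/EI
  point load 162.75 at a = 6.75: Pa²(3L − a)/(6EI) = 25027/EI
  δ_0 = 33228/EI
Tip deflection under a unit load at Q: L³/(3EI) = 243/EI.
With EI = 21000 kN·m²: δ_0 = 1.5823 m and δ_{QQ} = 0.011571 m/kN.
Compatibility — the beam at Q must follow the support down by 0.015 m: δ_0 − R_Q·δ_{QQ} = 0.015, so R_Q = (1.5823 − 0.015)/0.011571 = 135.4 kN.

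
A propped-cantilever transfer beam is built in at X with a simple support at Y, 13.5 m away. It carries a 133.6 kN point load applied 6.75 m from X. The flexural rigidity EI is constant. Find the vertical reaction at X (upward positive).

R_X = 91.85 kN

Take the reaction at Y as the redundant and release it; the primary structure is a cantilever fixed at X.
Free-end deflection of the primary structure under the applied loading (downward +):
  point load 133.6 at a = 6.75: Pa²(3L − a)/(6EI) = 34240/EI
Tip deflection under a unit load at Y: L³/(3EI) = 820.1/EI.
Compatibility at Y: δ_0 − R_Y·δ_{YY} = 0, so R_Y = 34240/820.1 = 41.75 kN.
Vertical equilibrium: R_X = ΣP − R_Y = 133.6 − 41.75 = 91.85 kN.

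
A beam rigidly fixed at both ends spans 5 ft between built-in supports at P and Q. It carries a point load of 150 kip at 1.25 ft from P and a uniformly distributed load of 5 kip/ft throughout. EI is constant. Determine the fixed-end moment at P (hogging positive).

Release both end moments; the primary structure is a simply-supported span PQ with redundants M_P and M_Q.
On the primary (simply-supported) span, the end slopes from the loading are:
  at P: point load 150 at a = 1.25: Pab(L + b)/(6LEI) = 205.1/EI
  at Q: point load 150 at a = 1.25: Pab(L + a)/(6LEI) = 146.5/EI
  at P: UDL 5: wL³/(24EI) = 26.04/EI
  at Q: UDL 5: wL³/(24EI) = 26.04/EI
  θ_P0 = 231.1/EI,  θ_Q0 = 172.5/EI
Flexibility coefficients: a unit moment at one end gives L/(3EI) there and L/(6EI) at the far end, so f₁₁ = f₂₂ = 1.667/EI and f₁₂ = f₂₁ = 0.8333/EI.
Compatibility — zero rotation at each built-in end:
  1.667 M_P + 0.8333 M_Q = 231.1
  0.8333 M_P + 1.667 M_Q = 172.5
Solving the pair gives M_P = 115.9 kip·ft and M_Q = 45.57 kip·ft (hogging).

M_P = 115.9 kip·ft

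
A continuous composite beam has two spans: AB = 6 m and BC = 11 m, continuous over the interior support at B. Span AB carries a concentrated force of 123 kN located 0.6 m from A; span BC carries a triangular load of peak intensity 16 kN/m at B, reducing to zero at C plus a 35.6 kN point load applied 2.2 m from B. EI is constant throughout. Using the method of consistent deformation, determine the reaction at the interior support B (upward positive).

Release continuity at B by inserting a hinge; the redundant is the internal moment M_B. The primary structure is two simply-supported spans AB and BC.
End slopes at the hinge B, treating each span as simply supported:
  span AB: point load 123 at a = 0.6: Pab(L + a)/(6LEI) = 73.06/EI
  span BC: triangular load, peak 16: w₀L³/(45EI) = 473.2/EI
  span BC: point load 35.6 at a = 2.2: Pab(L + b)/(6LEI) = 206.8/EI
  relative rotation θ_0 = (73.06 + 680)/EI = 753.1/EI
A unit hogging moment at B produces rotation L₁/(3EI) + L₂/(3EI) = 5.667/EI.
Compatibility: M_B·(L₁+L₂)/(3EI) = θ_0, giving M_B = 132.9 kN·m (hogging).
Span AB, ΣM about A with M_B applied at B: R_B^{AB}·6 = 73.8 + 132.9, so R_B^{AB} = 34.45 kN and R_A = 123 − 34.45 = 88.55 kN.
Span BC, ΣM about C: R_B^{BC}·11 = 958.6 + 132.9, so R_B^{BC} = 99.23 kN and R_C = 123.6 − 99.23 = 24.37 kN.
R_B = 34.45 + 99.23 = 133.7 kN.

R_B = 133.7 kN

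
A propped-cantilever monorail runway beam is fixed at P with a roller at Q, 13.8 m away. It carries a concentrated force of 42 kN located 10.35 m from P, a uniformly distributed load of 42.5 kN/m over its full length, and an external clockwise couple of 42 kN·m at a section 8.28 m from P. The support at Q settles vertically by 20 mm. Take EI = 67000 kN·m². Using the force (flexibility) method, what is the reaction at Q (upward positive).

R_Q = 248.8 kN

Take the reaction at Q as the redundant and release it; the primary structure is a cantilever fixed at P.
Deflection at Q on the released cantilever, summing each load's contribution:
  point load 42 at a = 10.35: Pa²(3L − a)/(6EI) = 23283/EI
  UDL 42.5: wL⁴/(8EI) = 192671/EI
  clockwise couple 42 at a = 8.28: M₀a(2L − a)/(2EI) = 3359/EI
  δ_0 = 219313/EI
Tip deflection under a unit load at Q: L³/(3EI) = 876/EI.
With EI = 67000 kN·m²: δ_0 = 3.2733 m and δ_{QQ} = 0.013075 m/kN.
Compatibility — the beam at Q must follow the support down by 0.02 m: δ_0 − R_Q·δ_{QQ} = 0.02, so R_Q = (3.2733 − 0.02)/0.013075 = 248.8 kN.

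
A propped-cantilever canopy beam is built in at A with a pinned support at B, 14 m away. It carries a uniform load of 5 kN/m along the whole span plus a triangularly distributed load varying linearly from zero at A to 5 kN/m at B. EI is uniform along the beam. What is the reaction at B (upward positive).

Choose R_B as the redundant. The primary structure is the cantilever fixed at A.
Primary-structure tip deflection at B by superposition:
  UDL 5: wL⁴/(8EI) = 24010/EI
  triangular load, peak 5 at the free end: 11w₀L⁴/(120EI) = 17607/EI
  δ_0 = 41617/EI
Tip deflection under a unit load at B: L³/(3EI) = 914.7/EI.
Compatibility at B: δ_0 − R_B·δ_{BB} = 0, so R_B = 41617/914.7 = 45.5 kN.

R_B = 45.5 kN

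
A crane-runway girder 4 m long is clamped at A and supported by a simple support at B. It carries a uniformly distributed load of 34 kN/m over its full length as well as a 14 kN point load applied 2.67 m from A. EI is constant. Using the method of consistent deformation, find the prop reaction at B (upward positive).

R_B = 58.27 kN

Release the roller at B. Primary structure: cantilever fixed at A.
Deflection at B on the released cantilever, summing each load's contribution:
  UDL 34: wL⁴/(8EI) = 1088/EI
  point load 14 at a = 2.67: Pa²(3L − a)/(6EI) = 155.2/EI
  δ_0 = 1243/EI
Tip deflection under a unit load at B: L³/(3EI) = 21.33/EI.
The prop prevents deflection at B: R_B = δ_0/δ_{BB} = 1243/21.33 = 58.27 kN.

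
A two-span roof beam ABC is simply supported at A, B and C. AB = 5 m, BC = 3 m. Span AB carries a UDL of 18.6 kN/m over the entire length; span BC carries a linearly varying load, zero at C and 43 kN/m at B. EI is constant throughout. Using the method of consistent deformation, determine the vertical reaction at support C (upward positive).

Insert a hinge at B; M_B is the redundant, and each span becomes simply supported.
End slopes at the hinge B, treating each span as simply supported:
  span AB: UDL 18.6: wL³/(24EI) = 96.88/EI
  span BC: triangular load, peak 43: w₀L³/(45EI) = 25.8/EI
  relative rotation θ_0 = (96.88 + 25.8)/EI = 122.7/EI
A unit hogging moment at B produces rotation L₁/(3EI) + L₂/(3EI) = 2.667/EI.
Slope continuity at B: θ_0 = M_B·2.667/EI, so M_B = 122.7/2.667 = 46 kN·m (hogging).
Span BC, ΣM about C: R_B^{BC}·3 = 129 + 46, so R_B^{BC} = 58.33 kN and R_C = 64.5 − 58.33 = 6.166 kN.

R_C = 6.166 kN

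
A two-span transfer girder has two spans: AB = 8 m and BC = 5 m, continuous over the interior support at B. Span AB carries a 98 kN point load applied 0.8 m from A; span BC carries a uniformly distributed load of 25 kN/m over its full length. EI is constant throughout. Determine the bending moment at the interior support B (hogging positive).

M_B = 53.93 kN·m

Release continuity at B by inserting a hinge; the redundant is the internal moment M_B. The primary structure is two simply-supported spans AB and BC.
Discontinuity in slope at B on the released structure — sum the simple-span end rotations:
  span AB: point load 98 at a = 0.8: Pab(L + a)/(6LEI) = 103.5/EI
  span BC: UDL 25: wL³/(24EI) = 130.2/EI
  relative rotation θ_0 = (103.5 + 130.2)/EI = 233.7/EI
A unit hogging moment at B produces rotation L₁/(3EI) + L₂/(3EI) = 4.333/EI.
Compatibility: M_B·(L₁+L₂)/(3EI) = θ_0, giving M_B = 53.93 kN·m (hogging).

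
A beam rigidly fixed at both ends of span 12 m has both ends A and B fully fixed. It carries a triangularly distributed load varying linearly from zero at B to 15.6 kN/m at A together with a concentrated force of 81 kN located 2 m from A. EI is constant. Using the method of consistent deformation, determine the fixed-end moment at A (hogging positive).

Release both end moments; the primary structure is a simply-supported span AB with redundants M_A and M_B.
Simple-span end rotations at A and B under the given loads:
  at A: triangular load, peak 15.6: w₀L³/(45EI) = 599/EI
  at B: triangular load, peak 15.6: 7w₀L³/(360EI) = 524.2/EI
  at A: point load 81 at a = 2: Pab(L + b)/(6LEI) = 495/EI
  at B: point load 81 at a = 2: Pab(L + a)/(6LEI) = 315/EI
  θ_A0 = 1094/EI,  θ_B0 = 839.2/EI
Flexibility coefficients: a unit moment at one end gives L/(3EI) there and L/(6EI) at the far end, so f₁₁ = f₂₂ = 4/EI and f₁₂ = f₂₁ = 2/EI.
Compatibility — zero rotation at each built-in end:
  4 M_A + 2 M_B = 1094
  2 M_A + 4 M_B = 839.2
Solving the pair gives M_A = 224.8 kN·m and M_B = 97.38 kN·m (hogging).

M_A = 224.8 kN·m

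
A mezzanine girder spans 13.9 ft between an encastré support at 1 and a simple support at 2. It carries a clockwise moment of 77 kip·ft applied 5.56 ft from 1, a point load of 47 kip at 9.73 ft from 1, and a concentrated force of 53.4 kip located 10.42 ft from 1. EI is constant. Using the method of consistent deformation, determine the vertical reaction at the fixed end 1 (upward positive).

Release the roller at 2. Primary structure: cantilever fixed at 1.
Deflection at 2 on the released cantilever, summing each load's contribution:
  clockwise couple 77 at a = 5.56: M₀a(2L − a)/(2EI) = 4761/EI
  point load 47 at a = 9.73: Pa²(3L − a)/(6EI) = 23709/EI
  point load 53.4 at a = 10.42: Pa²(3L − a)/(6EI) = 30227/EI
  δ_0 = 58697/EI
Tip deflection under a unit load at 2: L³/(3EI) = 895.2/EI.
Compatibility at 2: δ_0 − R_2·δ_{22} = 0, so R_2 = 58697/895.2 = 65.57 kip.
Vertical equilibrium: R_1 = ΣP − R_2 = 100.4 − 65.57 = 34.83 kip.

R_1 = 34.83 kip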